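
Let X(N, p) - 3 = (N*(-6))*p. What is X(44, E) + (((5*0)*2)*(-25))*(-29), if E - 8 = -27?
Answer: 5019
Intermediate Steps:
E = -19 (E = 8 - 27 = -19)
X(N, p) = 3 - 6*N*p (X(N, p) = 3 + (N*(-6))*p = 3 + (-6*N)*p = 3 - 6*N*p)
X(44, E) + (((5*0)*2)*(-25))*(-29) = (3 - 6*44*(-19)) + (((5*0)*2)*(-25))*(-29) = (3 + 5016) + ((0*2)*(-25))*(-29) = 5019 + (0*(-25))*(-29) = 5019 + 0*(-29) = 5019 + 0 = 5019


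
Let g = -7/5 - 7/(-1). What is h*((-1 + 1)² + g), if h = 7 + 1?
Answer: 224/5 ≈ 44.800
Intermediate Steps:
h = 8
g = 28/5 (g = -7*⅕ - 7*(-1) = -7/5 + 7 = 28/5 ≈ 5.6000)
h*((-1 + 1)² + g) = 8*((-1 + 1)² + 28/5) = 8*(0² + 28/5) = 8*(0 + 28/5) = 8*(28/5) = 224/5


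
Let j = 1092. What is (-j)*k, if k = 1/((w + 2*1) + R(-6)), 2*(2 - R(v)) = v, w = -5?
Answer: -546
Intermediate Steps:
R(v) = 2 - v/2
k = 1/2 (k = 1/((-5 + 2*1) + (2 - 1/2*(-6))) = 1/((-5 + 2) + (2 + 3)) = 1/(-3 + 5) = 1/2 ≈ 0.50000)
(-j)*k = -1*1092*(1/2) = -1092*1/2 = -546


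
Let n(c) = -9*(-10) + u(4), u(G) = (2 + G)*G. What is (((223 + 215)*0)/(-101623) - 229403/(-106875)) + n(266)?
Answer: 12413153/106875 ≈ 116.15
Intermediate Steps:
u(G) = G*(2 + G)
n(c) = 114 (n(c) = -9*(-10) + 4*(2 + 4) = 90 + 4*6 = 90 + 24 = 114)
(((223 + 215)*0)/(-101623) - 229403/(-106875)) + n(266) = (((223 + 215)*0)/(-101623) - 229403/(-106875)) + 114 = ((438*0)*(-1/101623) - 229403*(-1/106875)) + 114 = (0*(-1/101623) + 229403/106875) + 114 = (0 + 229403/106875) + 114 = 229403/106875 + 114 = 12413153/106875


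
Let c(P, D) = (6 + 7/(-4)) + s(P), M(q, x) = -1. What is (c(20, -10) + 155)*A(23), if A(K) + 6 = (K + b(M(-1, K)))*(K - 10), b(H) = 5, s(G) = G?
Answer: 128343/2 ≈ 64172.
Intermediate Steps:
A(K) = -6 + (-10 + K)*(5 + K) (A(K) = -6 + (K + 5)*(K - 10) = -6 + (5 + K)*(-10 + K) = -6 + (-10 + K)*(5 + K))
c(P, D) = 17/4 + P (c(P, D) = (6 + 7/(-4)) + P = (6 + 7*(-¼)) + P = (6 - 7/4) + P = 17/4 + P)
(c(20, -10) + 155)*A(23) = ((17/4 + 20) + 155)*(-56 + 23² - 5*23) = (97/4 + 155)*(-56 + 529 - 115) = (717/4)*358 = 128343/2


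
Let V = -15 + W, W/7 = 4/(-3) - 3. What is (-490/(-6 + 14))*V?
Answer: 8330/3 ≈ 2776.7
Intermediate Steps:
W = -91/3 (W = 7*(4/(-3) - 3) = 7*(4*(-⅓) - 3) = 7*(-4/3 - 3) = 7*(-13/3) = -91/3 ≈ -30.333)
V = -136/3 (V = -15 - 91/3 = -136/3 ≈ -45.333)
(-490/(-6 + 14))*V = -490/(-6 + 14)*(-136/3) = -490/8*(-136/3) = -14*35/8*(-136/3) = -245/4*(-136/3) = 8330/3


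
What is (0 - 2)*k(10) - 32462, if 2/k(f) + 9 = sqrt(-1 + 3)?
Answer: -2564462/79 + 4*sqrt(2)/79 ≈ -32461.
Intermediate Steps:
k(f) = 2/(-9 + sqrt(2)) (k(f) = 2/(-9 + sqrt(-1 + 3)) = 2/(-9 + sqrt(2)))
(0 - 2)*k(10) - 32462 = (0 - 2)*(-18/79 - 2*sqrt(2)/79) - 32462 = -2*(-18/79 - 2*sqrt(2)/79) - 32462 = (36/79 + 4*sqrt(2)/79) - 32462 = -2564462/79 + 4*sqrt(2)/79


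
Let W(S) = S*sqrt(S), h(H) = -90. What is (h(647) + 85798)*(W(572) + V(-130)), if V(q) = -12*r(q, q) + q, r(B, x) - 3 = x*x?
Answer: -17395809928 + 98049952*sqrt(143) ≈ -1.6223e+10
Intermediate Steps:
r(B, x) = 3 + x**2 (r(B, x) = 3 + x*x = 3 + x**2)
W(S) = S**(3/2)
V(q) = -36 + q - 12*q**2 (V(q) = -12*(3 + q**2) + q = (-36 - 12*q**2) + q = -36 + q - 12*q**2)
(h(647) + 85798)*(W(572) + V(-130)) = (-90 + 85798)*(572**(3/2) + (-36 - 130 - 12*(-130)**2)) = 85708*(1144*sqrt(143) + (-36 - 130 - 12*16900)) = 85708*(1144*sqrt(143) + (-36 - 130 - 202800)) = 85708*(1144*sqrt(143) - 202966) = 85708*(-202966 + 1144*sqrt(143)) = -17395809928 + 98049952*sqrt(143)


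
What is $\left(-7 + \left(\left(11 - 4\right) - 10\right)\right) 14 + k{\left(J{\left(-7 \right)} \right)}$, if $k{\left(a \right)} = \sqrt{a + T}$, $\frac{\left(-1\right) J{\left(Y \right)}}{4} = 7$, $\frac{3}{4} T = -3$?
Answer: $-140 + 4 i \sqrt{2} \approx -140.0 + 5.6569 i$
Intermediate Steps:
$T = -4$ ($T = \frac{4}{3} \left(-3\right) = -4$)
$J{\left(Y \right)} = -28$ ($J{\left(Y \right)} = \left(-4\right) 7 = -28$)
$k{\left(a \right)} = \sqrt{-4 + a}$ ($k{\left(a \right)} = \sqrt{a - 4} = \sqrt{-4 + a}$)
$\left(-7 + \left(\left(11 - 4\right) - 10\right)\right) 14 + k{\left(J{\left(-7 \right)} \right)} = \left(-7 + \left(\left(11 - 4\right) - 10\right)\right) 14 + \sqrt{-4 - 28} = \left(-7 + \left(7 - 10\right)\right) 14 + \sqrt{-32} = \left(-7 - 3\right) 14 + 4 i \sqrt{2} = \left(-10\right) 14 + 4 i \sqrt{2} = -140 + 4 i \sqrt{2}$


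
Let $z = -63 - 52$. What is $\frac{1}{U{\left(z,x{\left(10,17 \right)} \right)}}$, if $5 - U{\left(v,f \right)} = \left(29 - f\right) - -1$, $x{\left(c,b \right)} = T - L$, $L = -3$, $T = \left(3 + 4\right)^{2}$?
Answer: $\frac{1}{27} \approx 0.037037$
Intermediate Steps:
$z = -115$
$T = 49$ ($T = 7^{2} = 49$)
$x{\left(c,b \right)} = 52$ ($x{\left(c,b \right)} = 49 - -3 = 49 + 3 = 52$)
$U{\left(v,f \right)} = -25 + f$ ($U{\left(v,f \right)} = 5 - \left(\left(29 - f\right) - -1\right) = 5 - \left(\left(29 - f\right) + 1\right) = 5 - \left(30 - f\right) = 5 + \left(-30 + f\right) = -25 + f$)
$\frac{1}{U{\left(z,x{\left(10,17 \right)} \right)}} = \frac{1}{-25 + 52} = \frac{1}{27}$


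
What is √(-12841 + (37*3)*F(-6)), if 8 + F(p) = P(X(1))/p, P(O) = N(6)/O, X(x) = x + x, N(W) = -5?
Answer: I*√54731/2 ≈ 116.97*I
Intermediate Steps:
X(x) = 2*x
P(O) = -5/O
F(p) = -8 - 5/(2*p) (F(p) = -8 + (-5/(2*1))/p = -8 + (-5/2)/p = -8 + (-5*½)/p = -8 - 5/(2*p))
√(-12841 + (37*3)*F(-6)) = √(-12841 + (37*3)*(-8 - 5/2/(-6))) = √(-12841 + 111*(-8 - 5/2*(-⅙))) = √(-12841 + 111*(-8 + 5/12)) = √(-12841 + 111*(-91/12)) = √(-12841 - 3367/4) = √(-54731/4) = I*√54731/2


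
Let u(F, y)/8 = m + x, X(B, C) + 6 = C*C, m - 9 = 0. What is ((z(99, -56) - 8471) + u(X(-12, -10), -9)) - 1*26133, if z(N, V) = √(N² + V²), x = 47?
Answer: -34156 + √12937 ≈ -34042.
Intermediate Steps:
m = 9 (m = 9 + 0 = 9)
X(B, C) = -6 + C² (X(B, C) = -6 + C*C = -6 + C²)
u(F, y) = 448 (u(F, y) = 8*(9 + 47) = 8*56 = 448)
((z(99, -56) - 8471) + u(X(-12, -10), -9)) - 1*26133 = ((√(99² + (-56)²) - 8471) + 448) - 1*26133 = ((√(9801 + 3136) - 8471) + 448) - 26133 = ((√12937 - 8471) + 448) - 26133 = ((-8471 + √12937) + 448) - 26133 = (-8023 + √12937) - 26133 = -34156 + √12937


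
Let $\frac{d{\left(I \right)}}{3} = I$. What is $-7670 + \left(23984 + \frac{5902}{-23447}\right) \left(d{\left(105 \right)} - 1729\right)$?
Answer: $- \frac{795338420134}{23447} \approx -3.3921 \cdot 10^{7}$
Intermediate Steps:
$d{\left(I \right)} = 3 I$
$-7670 + \left(23984 + \frac{5902}{-23447}\right) \left(d{\left(105 \right)} - 1729\right) = -7670 + \left(23984 + \frac{5902}{-23447}\right) \left(3 \cdot 105 - 1729\right) = -7670 + \left(23984 + 5902 \left(- \frac{1}{23447}\right)\right) \left(315 - 1729\right) = -7670 + \left(23984 - \frac{5902}{23447}\right) \left(-1414\right) = -7670 + \frac{562346946}{23447} \left(-1414\right) = -7670 - \frac{795158581644}{23447} = - \frac{795338420134}{23447}$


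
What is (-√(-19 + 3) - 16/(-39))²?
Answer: -24080/1521 - 128*I/39 ≈ -15.832 - 3.2821*I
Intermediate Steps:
(-√(-19 + 3) - 16/(-39))² = (-√(-16) - 16*(-1/39))² = (-4*I + 16/39)² = (16/39 - 4*I)²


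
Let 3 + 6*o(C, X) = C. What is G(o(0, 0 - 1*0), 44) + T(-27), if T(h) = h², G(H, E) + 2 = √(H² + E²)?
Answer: 727 + √7745/2 ≈ 771.00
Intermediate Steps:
o(C, X) = -½ + C/6
G(H, E) = -2 + √(E² + H²) (G(H, E) = -2 + √(H² + E²) = -2 + √(E² + H²))
G(o(0, 0 - 1*0), 44) + T(-27) = (-2 + √(44² + (-½ + (⅙)*0)²)) + (-27)² = (-2 + √(1936 + (-½ + 0)²)) + 729 = (-2 + √(1936 + (-½)²)) + 729 = (-2 + √(1936 + ¼)) + 729 = (-2 + √(7745/4)) + 729 = (-2 + √7745/2) + 729 = 727 + √7745/2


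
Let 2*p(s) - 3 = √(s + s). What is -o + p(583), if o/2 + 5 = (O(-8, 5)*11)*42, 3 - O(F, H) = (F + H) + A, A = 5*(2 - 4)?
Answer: -29545/2 + √1166/2 ≈ -14755.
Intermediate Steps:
A = -10 (A = 5*(-2) = -10)
O(F, H) = 13 - F - H (O(F, H) = 3 - ((F + H) - 10) = 3 - (-10 + F + H) = 3 + (10 - F - H) = 13 - F - H)
p(s) = 3/2 + √2*√s/2 (p(s) = 3/2 + √(s + s)/2 = 3/2 + √(2*s)/2 = 3/2 + (√2*√s)/2 = 3/2 + √2*√s/2)
o = 14774 (o = -10 + 2*(((13 - 1*(-8) - 1*5)*11)*42) = -10 + 2*(((13 + 8 - 5)*11)*42) = -10 + 2*((16*11)*42) = -10 + 2*(176*42) = -10 + 2*7392 = -10 + 14784 = 14774)
-o + p(583) = -1*14774 + (3/2 + √2*√583/2) = -14774 + (3/2 + √1166/2) = -29545/2 + √1166/2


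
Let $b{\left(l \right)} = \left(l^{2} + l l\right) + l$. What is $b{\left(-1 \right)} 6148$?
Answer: $6148$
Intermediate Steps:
$b{\left(l \right)} = l + 2 l^{2}$ ($b{\left(l \right)} = \left(l^{2} + l^{2}\right) + l = 2 l^{2} + l = l + 2 l^{2}$)
$b{\left(-1 \right)} 6148 = - (1 + 2 \left(-1\right)) 6148 = - (1 - 2) 6148 = \left(-1\right) \left(-1\right) 6148 = 1 \cdot 6148 = 6148$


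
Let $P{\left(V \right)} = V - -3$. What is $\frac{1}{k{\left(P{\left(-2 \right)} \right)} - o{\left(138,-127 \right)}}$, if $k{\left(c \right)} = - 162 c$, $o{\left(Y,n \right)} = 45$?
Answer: $- \frac{1}{207} \approx -0.0048309$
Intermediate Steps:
$P{\left(V \right)} = 3 + V$ ($P{\left(V \right)} = V + 3 = 3 + V$)
$\frac{1}{k{\left(P{\left(-2 \right)} \right)} - o{\left(138,-127 \right)}} = \frac{1}{- 162 \left(3 - 2\right) - 45} = \frac{1}{\left(-162\right) 1 - 45} = \frac{1}{-162 - 45} = \frac{1}{-207} = - \frac{1}{207}$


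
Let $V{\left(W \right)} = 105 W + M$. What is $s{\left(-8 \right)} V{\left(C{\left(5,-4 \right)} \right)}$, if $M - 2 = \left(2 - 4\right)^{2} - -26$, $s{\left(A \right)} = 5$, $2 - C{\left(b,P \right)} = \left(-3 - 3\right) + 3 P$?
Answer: $10660$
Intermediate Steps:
$C{\left(b,P \right)} = 8 - 3 P$ ($C{\left(b,P \right)} = 2 - \left(\left(-3 - 3\right) + 3 P\right) = 2 - \left(-6 + 3 P\right) = 8 - 3 P$)
$M = 32$ ($M = 2 + \left(\left(2 - 4\right)^{2} - -26\right) = 2 + \left(\left(-2\right)^{2} + 26\right) = 2 + \left(4 + 26\right) = 2 + 30 = 32$)
$V{\left(W \right)} = 32 + 105 W$ ($V{\left(W \right)} = 105 W + 32 = 32 + 105 W$)
$s{\left(-8 \right)} V{\left(C{\left(5,-4 \right)} \right)} = 5 \left(32 + 105 \left(8 - -12\right)\right) = 5 \left(32 + 105 \left(8 + 12\right)\right) = 5 \left(32 + 105 \cdot 20\right) = 5 \left(32 + 2100\right) = 5 \cdot 2132 = 10660$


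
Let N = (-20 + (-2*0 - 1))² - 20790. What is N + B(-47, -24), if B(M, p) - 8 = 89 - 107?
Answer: -20359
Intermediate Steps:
B(M, p) = -10 (B(M, p) = 8 + (89 - 107) = 8 - 18 = -10)
N = -20349 (N = (-20 + (0 - 1))² - 20790 = (-20 - 1)² - 20790 = (-21)² - 20790 = 441 - 20790 = -20349)
N + B(-47, -24) = -20349 - 10 = -20359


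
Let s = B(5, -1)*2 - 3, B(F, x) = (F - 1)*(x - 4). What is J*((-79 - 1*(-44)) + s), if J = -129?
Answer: 10062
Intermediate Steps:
B(F, x) = (-1 + F)*(-4 + x)
s = -43 (s = (4 - 1*(-1) - 4*5 + 5*(-1))*2 - 3 = (4 + 1 - 20 - 5)*2 - 3 = -20*2 - 3 = -40 - 3 = -43)
J*((-79 - 1*(-44)) + s) = -129*((-79 - 1*(-44)) - 43) = -129*((-79 + 44) - 43) = -129*(-35 - 43) = -129*(-78) = 10062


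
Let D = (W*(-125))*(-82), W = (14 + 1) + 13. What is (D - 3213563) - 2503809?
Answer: -5430372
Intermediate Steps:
W = 28 (W = 15 + 13 = 28)
D = 287000 (D = (28*(-125))*(-82) = -3500*(-82) = 287000)
(D - 3213563) - 2503809 = (287000 - 3213563) - 2503809 = -2926563 - 2503809 = -5430372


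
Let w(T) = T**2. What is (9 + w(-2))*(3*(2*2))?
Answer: 156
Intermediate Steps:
(9 + w(-2))*(3*(2*2)) = (9 + (-2)**2)*(3*(2*2)) = (9 + 4)*(3*4) = 13*12 = 156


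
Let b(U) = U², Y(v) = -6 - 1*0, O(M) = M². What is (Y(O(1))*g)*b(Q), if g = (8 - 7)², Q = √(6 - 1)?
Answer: -30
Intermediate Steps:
Q = √5 ≈ 2.2361
Y(v) = -6 (Y(v) = -6 + 0 = -6)
g = 1 (g = 1² = 1)
(Y(O(1))*g)*b(Q) = (-6*1)*(√5)² = -6*5 = -30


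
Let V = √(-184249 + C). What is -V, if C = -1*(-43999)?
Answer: -5*I*√5610 ≈ -374.5*I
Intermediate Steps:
C = 43999
V = 5*I*√5610 (V = √(-184249 + 43999) = √(-140250) = 5*I*√5610 ≈ 374.5*I)
-V = -5*I*√5610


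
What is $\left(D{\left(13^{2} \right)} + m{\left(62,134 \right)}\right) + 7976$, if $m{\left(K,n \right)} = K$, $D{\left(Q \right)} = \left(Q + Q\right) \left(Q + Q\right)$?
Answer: $122282$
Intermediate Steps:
$D{\left(Q \right)} = 4 Q^{2}$ ($D{\left(Q \right)} = 2 Q 2 Q = 4 Q^{2}$)
$\left(D{\left(13^{2} \right)} + m{\left(62,134 \right)}\right) + 7976 = \left(4 \left(13^{2}\right)^{2} + 62\right) + 7976 = \left(4 \cdot 169^{2} + 62\right) + 7976 = \left(4 \cdot 28561 + 62\right) + 7976 = \left(114244 + 62\right) + 7976 = 114306 + 7976 = 122282$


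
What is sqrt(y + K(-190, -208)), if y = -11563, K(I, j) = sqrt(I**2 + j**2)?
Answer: sqrt(-11563 + 2*sqrt(19841)) ≈ 106.21*I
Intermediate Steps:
sqrt(y + K(-190, -208)) = sqrt(-11563 + sqrt((-190)**2 + (-208)**2)) = sqrt(-11563 + sqrt(36100 + 43264)) = sqrt(-11563 + sqrt(79364)) = sqrt(-11563 + 2*sqrt(19841))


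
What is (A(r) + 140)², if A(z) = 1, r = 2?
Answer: 19881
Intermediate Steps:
(A(r) + 140)² = (1 + 140)² = 141² = 19881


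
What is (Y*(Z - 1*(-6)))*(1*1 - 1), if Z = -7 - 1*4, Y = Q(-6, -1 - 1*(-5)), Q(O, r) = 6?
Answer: 0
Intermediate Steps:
Y = 6
Z = -11 (Z = -7 - 4 = -11)
(Y*(Z - 1*(-6)))*(1*1 - 1) = (6*(-11 - 1*(-6)))*(1*1 - 1) = (6*(-11 + 6))*(1 - 1) = (6*(-5))*0 = -30*0 = 0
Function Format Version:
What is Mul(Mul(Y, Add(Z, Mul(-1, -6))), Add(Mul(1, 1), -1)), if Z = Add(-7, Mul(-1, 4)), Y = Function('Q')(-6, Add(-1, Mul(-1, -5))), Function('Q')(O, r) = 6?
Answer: 0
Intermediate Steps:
Y = 6
Z = -11 (Z = Add(-7, -4) = -11)
Mul(Mul(Y, Add(Z, Mul(-1, -6))), Add(Mul(1, 1), -1)) = Mul(Mul(6, Add(-11, Mul(-1, -6))), Add(Mul(1, 1), -1)) = Mul(Mul(6, Add(-11, 6)), Add(1, -1)) = Mul(Mul(6, -5), 0) = Mul(-30, 0) = 0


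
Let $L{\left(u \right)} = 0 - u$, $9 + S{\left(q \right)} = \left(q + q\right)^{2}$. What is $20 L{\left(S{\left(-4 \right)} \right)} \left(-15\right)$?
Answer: $16500$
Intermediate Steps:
$S{\left(q \right)} = -9 + 4 q^{2}$ ($S{\left(q \right)} = -9 + \left(q + q\right)^{2} = -9 + \left(2 q\right)^{2} = -9 + 4 q^{2}$)
$L{\left(u \right)} = - u$
$20 L{\left(S{\left(-4 \right)} \right)} \left(-15\right) = 20 \left(- (-9 + 4 \left(-4\right)^{2})\right) \left(-15\right) = 20 \left(- (-9 + 4 \cdot 16)\right) \left(-15\right) = 20 \left(- (-9 + 64)\right) \left(-15\right) = 20 \left(\left(-1\right) 55\right) \left(-15\right) = 20 \left(-55\right) \left(-15\right) = \left(-1100\right) \left(-15\right) = 16500$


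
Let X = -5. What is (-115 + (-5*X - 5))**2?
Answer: 9025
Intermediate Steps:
(-115 + (-5*X - 5))**2 = (-115 + (-5*(-5) - 5))**2 = (-115 + (25 - 5))**2 = (-115 + 20)**2 = (-95)**2 = 9025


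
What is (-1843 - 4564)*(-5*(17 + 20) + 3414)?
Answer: -20688203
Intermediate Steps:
(-1843 - 4564)*(-5*(17 + 20) + 3414) = -6407*(-5*37 + 3414) = -6407*(-185 + 3414) = -6407*3229 = -20688203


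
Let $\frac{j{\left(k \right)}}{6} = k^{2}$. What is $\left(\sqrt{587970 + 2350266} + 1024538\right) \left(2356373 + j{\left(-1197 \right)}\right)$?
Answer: $11221997284126 + 153345178 \sqrt{14991} \approx 1.1241 \cdot 10^{13}$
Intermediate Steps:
$j{\left(k \right)} = 6 k^{2}$
$\left(\sqrt{587970 + 2350266} + 1024538\right) \left(2356373 + j{\left(-1197 \right)}\right) = \left(\sqrt{587970 + 2350266} + 1024538\right) \left(2356373 + 6 \left(-1197\right)^{2}\right) = \left(\sqrt{2938236} + 1024538\right) \left(2356373 + 6 \cdot 1432809\right) = \left(14 \sqrt{14991} + 1024538\right) \left(2356373 + 8596854\right) = \left(1024538 + 14 \sqrt{14991}\right) 10953227 = 11221997284126 + 153345178 \sqrt{14991}$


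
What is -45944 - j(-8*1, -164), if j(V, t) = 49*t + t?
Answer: -37744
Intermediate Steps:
j(V, t) = 50*t
-45944 - j(-8*1, -164) = -45944 - 50*(-164) = -45944 - 1*(-8200) = -45944 + 8200 = -37744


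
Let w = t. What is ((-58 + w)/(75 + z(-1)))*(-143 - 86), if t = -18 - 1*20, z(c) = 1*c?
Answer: 10992/37 ≈ 297.08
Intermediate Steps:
z(c) = c
t = -38 (t = -18 - 20 = -38)
w = -38
((-58 + w)/(75 + z(-1)))*(-143 - 86) = ((-58 - 38)/(75 - 1))*(-143 - 86) = -96/74*(-229) = -96*1/74*(-229) = -48/37*(-229) = 10992/37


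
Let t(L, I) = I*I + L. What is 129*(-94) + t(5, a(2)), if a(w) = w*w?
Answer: -12105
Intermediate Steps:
a(w) = w**2
t(L, I) = L + I**2 (t(L, I) = I**2 + L = L + I**2)
129*(-94) + t(5, a(2)) = 129*(-94) + (5 + (2**2)**2) = -12126 + (5 + 4**2) = -12126 + (5 + 16) = -12126 + 21 = -12105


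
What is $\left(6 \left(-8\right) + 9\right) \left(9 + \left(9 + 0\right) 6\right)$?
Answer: $-2457$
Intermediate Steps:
$\left(6 \left(-8\right) + 9\right) \left(9 + \left(9 + 0\right) 6\right) = \left(-48 + 9\right) \left(9 + 9 \cdot 6\right) = - 39 \left(9 + 54\right) = \left(-39\right) 63 = -2457$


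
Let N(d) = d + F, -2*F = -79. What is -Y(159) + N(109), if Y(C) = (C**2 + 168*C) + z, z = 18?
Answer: -103725/2 ≈ -51863.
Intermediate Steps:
F = 79/2 (F = -1/2*(-79) = 79/2 ≈ 39.500)
N(d) = 79/2 + d (N(d) = d + 79/2 = 79/2 + d)
Y(C) = 18 + C**2 + 168*C (Y(C) = (C**2 + 168*C) + 18 = 18 + C**2 + 168*C)
-Y(159) + N(109) = -(18 + 159**2 + 168*159) + (79/2 + 109) = -(18 + 25281 + 26712) + 297/2 = -1*52011 + 297/2 = -52011 + 297/2 = -103725/2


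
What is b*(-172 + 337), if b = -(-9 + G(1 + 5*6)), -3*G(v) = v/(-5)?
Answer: 1144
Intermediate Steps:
G(v) = v/15 (G(v) = -v/(3*(-5)) = -v*(-1)/(3*5) = -(-1)*v/15 = v/15)
b = 104/15 (b = -(-9 + (1 + 5*6)/15) = -(-9 + (1 + 30)/15) = -(-9 + (1/15)*31) = -(-9 + 31/15) = -1*(-104/15) = 104/15 ≈ 6.9333)
b*(-172 + 337) = 104*(-172 + 337)/15 = (104/15)*165 = 1144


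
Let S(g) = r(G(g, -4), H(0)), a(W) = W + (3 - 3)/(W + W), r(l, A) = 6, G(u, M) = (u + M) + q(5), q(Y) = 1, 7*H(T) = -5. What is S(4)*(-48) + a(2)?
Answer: -286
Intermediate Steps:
H(T) = -5/7 (H(T) = (⅐)*(-5) = -5/7)
G(u, M) = 1 + M + u (G(u, M) = (u + M) + 1 = (M + u) + 1 = 1 + M + u)
a(W) = W (a(W) = W + 0/((2*W)) = W + 0*(1/(2*W)) = W + 0 = W)
S(g) = 6
S(4)*(-48) + a(2) = 6*(-48) + 2 = -288 + 2 = -286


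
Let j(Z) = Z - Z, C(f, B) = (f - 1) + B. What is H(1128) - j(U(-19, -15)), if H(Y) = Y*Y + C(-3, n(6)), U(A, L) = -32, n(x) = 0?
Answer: 1272380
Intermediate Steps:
C(f, B) = -1 + B + f (C(f, B) = (-1 + f) + B = -1 + B + f)
j(Z) = 0
H(Y) = -4 + Y**2 (H(Y) = Y*Y + (-1 + 0 - 3) = Y**2 - 4 = -4 + Y**2)
H(1128) - j(U(-19, -15)) = (-4 + 1128**2) - 1*0 = (-4 + 1272384) + 0 = 1272380 + 0 = 1272380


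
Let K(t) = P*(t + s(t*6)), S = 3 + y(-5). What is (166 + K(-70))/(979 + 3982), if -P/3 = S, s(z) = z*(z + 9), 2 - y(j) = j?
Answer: -5176334/4961 ≈ -1043.4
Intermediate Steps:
y(j) = 2 - j
s(z) = z*(9 + z)
S = 10 (S = 3 + (2 - 1*(-5)) = 3 + (2 + 5) = 3 + 7 = 10)
P = -30 (P = -3*10 = -30)
K(t) = -30*t - 180*t*(9 + 6*t) (K(t) = -30*(t + (t*6)*(9 + t*6)) = -30*(t + (6*t)*(9 + 6*t)) = -30*(t + 6*t*(9 + 6*t)) = -30*t - 180*t*(9 + 6*t))
(166 + K(-70))/(979 + 3982) = (166 + 30*(-70)*(-55 - 36*(-70)))/(979 + 3982) = (166 + 30*(-70)*(-55 + 2520))/4961 = (166 + 30*(-70)*2465)*(1/4961) = (166 - 5176500)*(1/4961) = -5176334*1/4961 = -5176334/4961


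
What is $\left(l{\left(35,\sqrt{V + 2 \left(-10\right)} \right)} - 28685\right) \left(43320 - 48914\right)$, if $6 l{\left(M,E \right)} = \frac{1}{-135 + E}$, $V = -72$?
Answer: $\frac{2939217198995}{18317} + \frac{5594 i \sqrt{23}}{54951} \approx 1.6046 \cdot 10^{8} + 0.48821 i$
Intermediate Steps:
$l{\left(M,E \right)} = \frac{1}{6 \left(-135 + E\right)}$
$\left(l{\left(35,\sqrt{V + 2 \left(-10\right)} \right)} - 28685\right) \left(43320 - 48914\right) = \left(\frac{1}{6 \left(-135 + \sqrt{-72 + 2 \left(-10\right)}\right)} - 28685\right) \left(43320 - 48914\right) = \left(\frac{1}{6 \left(-135 + \sqrt{-72 - 20}\right)} - 28685\right) \left(-5594\right) = \left(\frac{1}{6 \left(-135 + \sqrt{-92}\right)} - 28685\right) \left(-5594\right) = \left(\frac{1}{6 \left(-135 + 2 i \sqrt{23}\right)} - 28685\right) \left(-5594\right) = \left(-28685 + \frac{1}{6 \left(-135 + 2 i \sqrt{23}\right)}\right) \left(-5594\right) = 160463890 - \frac{2797}{3 \left(-135 + 2 i \sqrt{23}\right)}$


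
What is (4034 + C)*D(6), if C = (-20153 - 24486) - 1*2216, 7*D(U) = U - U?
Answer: 0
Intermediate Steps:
D(U) = 0 (D(U) = (U - U)/7 = (⅐)*0 = 0)
C = -46855 (C = -44639 - 2216 = -46855)
(4034 + C)*D(6) = (4034 - 46855)*0 = -42821*0 = 0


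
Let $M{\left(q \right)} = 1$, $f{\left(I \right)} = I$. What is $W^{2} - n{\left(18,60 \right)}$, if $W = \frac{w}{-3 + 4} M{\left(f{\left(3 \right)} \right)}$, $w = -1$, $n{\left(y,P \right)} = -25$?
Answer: $26$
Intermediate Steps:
$W = -1$ ($W = - \frac{1}{-3 + 4} \cdot 1 = - 1^{-1} \cdot 1 = \left(-1\right) 1 \cdot 1 = \left(-1\right) 1 = -1$)
$W^{2} - n{\left(18,60 \right)} = \left(-1\right)^{2} - -25 = 1 + 25 = 26$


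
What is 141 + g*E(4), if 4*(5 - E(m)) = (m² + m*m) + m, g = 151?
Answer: -463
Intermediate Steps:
E(m) = 5 - m²/2 - m/4 (E(m) = 5 - ((m² + m*m) + m)/4 = 5 - ((m² + m²) + m)/4 = 5 - (2*m² + m)/4 = 5 - (m + 2*m²)/4 = 5 + (-m²/2 - m/4) = 5 - m²/2 - m/4)
141 + g*E(4) = 141 + 151*(5 - ½*4² - ¼*4) = 141 + 151*(5 - ½*16 - 1) = 141 + 151*(5 - 8 - 1) = 141 + 151*(-4) = 141 - 604 = -463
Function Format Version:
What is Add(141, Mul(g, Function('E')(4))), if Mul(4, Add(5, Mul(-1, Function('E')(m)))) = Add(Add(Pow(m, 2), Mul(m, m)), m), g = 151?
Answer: -463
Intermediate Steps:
Function('E')(m) = Add(5, Mul(Rational(-1, 2), Pow(m, 2)), Mul(Rational(-1, 4), m)) (Function('E')(m) = Add(5, Mul(Rational(-1, 4), Add(Add(Pow(m, 2), Mul(m, m)), m))) = Add(5, Mul(Rational(-1, 4), Add(Add(Pow(m, 2), Pow(m, 2)), m))) = Add(5, Mul(Rational(-1, 4), Add(Mul(2, Pow(m, 2)), m))) = Add(5, Mul(Rational(-1, 4), Add(m, Mul(2, Pow(m, 2))))) = Add(5, Add(Mul(Rational(-1, 2), Pow(m, 2)), Mul(Rational(-1, 4), m))) = Add(5, Mul(Rational(-1, 2), Pow(m, 2)), Mul(Rational(-1, 4), m)))
Add(141, Mul(g, Function('E')(4))) = Add(141, Mul(151, Add(5, Mul(Rational(-1, 2), Pow(4, 2)), Mul(Rational(-1, 4), 4)))) = Add(141, Mul(151, Add(5, Mul(Rational(-1, 2), 16), -1))) = Add(141, Mul(151, Add(5, -8, -1))) = Add(141, Mul(151, -4)) = Add(141, -604) = -463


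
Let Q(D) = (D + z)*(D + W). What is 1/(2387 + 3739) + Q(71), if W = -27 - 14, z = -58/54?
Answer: 38552963/18378 ≈ 2097.8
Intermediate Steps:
z = -29/27 (z = -58*1/54 = -29/27 ≈ -1.0741)
W = -41
Q(D) = (-41 + D)*(-29/27 + D) (Q(D) = (D - 29/27)*(D - 41) = (-29/27 + D)*(-41 + D) = (-41 + D)*(-29/27 + D))
1/(2387 + 3739) + Q(71) = 1/(2387 + 3739) + (1189/27 + 71² - 1136/27*71) = 1/6126 + (1189/27 + 5041 - 80656/27) = 1/6126 + 18880/9 = 38552963/18378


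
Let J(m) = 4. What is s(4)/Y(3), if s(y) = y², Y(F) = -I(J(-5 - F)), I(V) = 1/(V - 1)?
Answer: -48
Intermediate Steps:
I(V) = 1/(-1 + V)
Y(F) = -⅓ (Y(F) = -1/(-1 + 4) = -1/3 = -1*⅓ = -⅓)
s(4)/Y(3) = 4²/(-⅓) = 16*(-3) = -48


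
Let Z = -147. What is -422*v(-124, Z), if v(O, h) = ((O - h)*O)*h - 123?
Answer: -176869062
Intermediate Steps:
v(O, h) = -123 + O*h*(O - h) (v(O, h) = (O*(O - h))*h - 123 = O*h*(O - h) - 123 = -123 + O*h*(O - h))
-422*v(-124, Z) = -422*(-123 - 147*(-124)² - 1*(-124)*(-147)²) = -422*(-123 - 147*15376 - 1*(-124)*21609) = -422*(-123 - 2260272 + 2679516) = -422*419121 = -176869062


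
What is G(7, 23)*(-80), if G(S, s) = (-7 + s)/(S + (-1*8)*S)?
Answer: 1280/49 ≈ 26.122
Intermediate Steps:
G(S, s) = -(-7 + s)/(7*S) (G(S, s) = (-7 + s)/(S - 8*S) = (-7 + s)/((-7*S)) = (-7 + s)*(-1/(7*S)) = -(-7 + s)/(7*S))
G(7, 23)*(-80) = ((⅐)*(7 - 1*23)/7)*(-80) = ((⅐)*(⅐)*(7 - 23))*(-80) = ((⅐)*(⅐)*(-16))*(-80) = -16/49*(-80) = 1280/49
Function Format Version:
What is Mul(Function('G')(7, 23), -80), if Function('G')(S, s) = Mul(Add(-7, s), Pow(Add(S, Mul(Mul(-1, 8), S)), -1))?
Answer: Rational(1280, 49) ≈ 26.122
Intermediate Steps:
Function('G')(S, s) = Mul(Rational(-1, 7), Pow(S, -1), Add(-7, s)) (Function('G')(S, s) = Mul(Add(-7, s), Pow(Add(S, Mul(-8, S)), -1)) = Mul(Add(-7, s), Pow(Mul(-7, S), -1)) = Mul(Add(-7, s), Mul(Rational(-1, 7), Pow(S, -1))) = Mul(Rational(-1, 7), Pow(S, -1), Add(-7, s)))
Mul(Function('G')(7, 23), -80) = Mul(Mul(Rational(1, 7), Pow(7, -1), Add(7, Mul(-1, 23))), -80) = Mul(Mul(Rational(1, 7), Rational(1, 7), Add(7, -23)), -80) = Mul(Mul(Rational(1, 7), Rational(1, 7), -16), -80) = Mul(Rational(-16, 49), -80) = Rational(1280, 49)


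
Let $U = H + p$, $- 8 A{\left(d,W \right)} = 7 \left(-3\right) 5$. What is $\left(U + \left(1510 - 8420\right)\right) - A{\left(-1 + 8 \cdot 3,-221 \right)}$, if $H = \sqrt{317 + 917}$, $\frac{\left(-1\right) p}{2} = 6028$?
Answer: $- \frac{151833}{8} + \sqrt{1234} \approx -18944.0$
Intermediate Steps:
$p = -12056$ ($p = \left(-2\right) 6028 = -12056$)
$H = \sqrt{1234} \approx 35.128$
$A{\left(d,W \right)} = \frac{105}{8}$ ($A{\left(d,W \right)} = - \frac{7 \left(-3\right) 5}{8} = - \frac{\left(-21\right) 5}{8} = \left(- \frac{1}{8}\right) \left(-105\right) = \frac{105}{8}$)
$U = -12056 + \sqrt{1234}$ ($U = \sqrt{1234} - 12056 = -12056 + \sqrt{1234} \approx -12021.0$)
$\left(U + \left(1510 - 8420\right)\right) - A{\left(-1 + 8 \cdot 3,-221 \right)} = \left(\left(-12056 + \sqrt{1234}\right) + \left(1510 - 8420\right)\right) - \frac{105}{8} = \left(\left(-12056 + \sqrt{1234}\right) - 6910\right) - \frac{105}{8} = \left(-18966 + \sqrt{1234}\right) - \frac{105}{8} = - \frac{151833}{8} + \sqrt{1234}$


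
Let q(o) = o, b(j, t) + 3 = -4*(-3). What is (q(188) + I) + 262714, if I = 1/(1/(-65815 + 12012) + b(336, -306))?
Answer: 127304037655/484226 ≈ 2.6290e+5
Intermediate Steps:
b(j, t) = 9 (b(j, t) = -3 - 4*(-3) = -3 + 12 = 9)
I = 53803/484226 (I = 1/(1/(-65815 + 12012) + 9) = 1/(1/(-53803) + 9) = 1/(-1/53803 + 9) = 1/(484226/53803) = 53803/484226 ≈ 0.11111)
(q(188) + I) + 262714 = (188 + 53803/484226) + 262714 = 91088291/484226 + 262714 = 127304037655/484226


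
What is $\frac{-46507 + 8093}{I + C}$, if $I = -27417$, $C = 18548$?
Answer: $\frac{38414}{8869} \approx 4.3313$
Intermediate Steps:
$\frac{-46507 + 8093}{I + C} = \frac{-46507 + 8093}{-27417 + 18548} = - \frac{38414}{-8869} = \left(-38414\right) \left(- \frac{1}{8869}\right) = \frac{38414}{8869}$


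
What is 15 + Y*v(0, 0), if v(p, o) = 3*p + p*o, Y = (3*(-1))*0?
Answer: 15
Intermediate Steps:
Y = 0 (Y = -3*0 = 0)
v(p, o) = 3*p + o*p
15 + Y*v(0, 0) = 15 + 0*(0*(3 + 0)) = 15 + 0*(0*3) = 15 + 0*0 = 15 + 0 = 15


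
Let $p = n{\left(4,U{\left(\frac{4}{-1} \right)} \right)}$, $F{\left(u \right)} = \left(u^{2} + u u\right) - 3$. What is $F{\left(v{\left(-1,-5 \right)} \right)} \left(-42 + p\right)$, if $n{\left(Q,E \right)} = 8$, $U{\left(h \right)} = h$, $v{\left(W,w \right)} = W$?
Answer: $34$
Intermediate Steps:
$F{\left(u \right)} = -3 + 2 u^{2}$ ($F{\left(u \right)} = \left(u^{2} + u^{2}\right) - 3 = 2 u^{2} - 3 = -3 + 2 u^{2}$)
$p = 8$
$F{\left(v{\left(-1,-5 \right)} \right)} \left(-42 + p\right) = \left(-3 + 2 \left(-1\right)^{2}\right) \left(-42 + 8\right) = \left(-3 + 2 \cdot 1\right) \left(-34\right) = \left(-3 + 2\right) \left(-34\right) = \left(-1\right) \left(-34\right) = 34$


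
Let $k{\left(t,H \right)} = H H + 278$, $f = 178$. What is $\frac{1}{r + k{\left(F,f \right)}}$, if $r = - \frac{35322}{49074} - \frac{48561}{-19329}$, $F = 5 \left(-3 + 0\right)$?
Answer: $\frac{52697297}{1684405470246} \approx 3.1285 \cdot 10^{-5}$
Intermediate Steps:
$F = -15$ ($F = 5 \left(-3\right) = -15$)
$k{\left(t,H \right)} = 278 + H^{2}$ ($k{\left(t,H \right)} = H^{2} + 278 = 278 + H^{2}$)
$r = \frac{94463532}{52697297}$ ($r = \left(-35322\right) \frac{1}{49074} - - \frac{16187}{6443} = - \frac{5887}{8179} + \frac{16187}{6443} = \frac{94463532}{52697297} \approx 1.7926$)
$\frac{1}{r + k{\left(F,f \right)}} = \frac{1}{\frac{94463532}{52697297} + \left(278 + 178^{2}\right)} = \frac{1}{\frac{94463532}{52697297} + \left(278 + 31684\right)} = \frac{1}{\frac{94463532}{52697297} + 31962} = \frac{1}{\frac{1684405470246}{52697297}} = \frac{52697297}{1684405470246}$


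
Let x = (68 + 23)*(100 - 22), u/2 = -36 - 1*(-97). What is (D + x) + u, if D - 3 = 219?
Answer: 7442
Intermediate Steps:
u = 122 (u = 2*(-36 - 1*(-97)) = 2*(-36 + 97) = 2*61 = 122)
D = 222 (D = 3 + 219 = 222)
x = 7098 (x = 91*78 = 7098)
(D + x) + u = (222 + 7098) + 122 = 7320 + 122 = 7442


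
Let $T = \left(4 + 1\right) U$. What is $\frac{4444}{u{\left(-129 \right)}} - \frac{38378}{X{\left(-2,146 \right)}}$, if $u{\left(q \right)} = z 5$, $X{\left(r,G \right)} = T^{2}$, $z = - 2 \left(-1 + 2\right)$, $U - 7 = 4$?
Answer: $- \frac{1382688}{3025} \approx -457.09$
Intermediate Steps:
$U = 11$ ($U = 7 + 4 = 11$)
$T = 55$ ($T = \left(4 + 1\right) 11 = 5 \cdot 11 = 55$)
$z = -2$ ($z = \left(-2\right) 1 = -2$)
$X{\left(r,G \right)} = 3025$ ($X{\left(r,G \right)} = 55^{2} = 3025$)
$u{\left(q \right)} = -10$ ($u{\left(q \right)} = \left(-2\right) 5 = -10$)
$\frac{4444}{u{\left(-129 \right)}} - \frac{38378}{X{\left(-2,146 \right)}} = \frac{4444}{-10} - \frac{38378}{3025} = 4444 \left(- \frac{1}{10}\right) - \frac{38378}{3025} = - \frac{2222}{5} - \frac{38378}{3025} = - \frac{1382688}{3025}$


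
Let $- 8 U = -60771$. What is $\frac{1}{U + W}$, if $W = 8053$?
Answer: $\frac{8}{125195} \approx 6.39 \cdot 10^{-5}$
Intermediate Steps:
$U = \frac{60771}{8}$ ($U = \left(- \frac{1}{8}\right) \left(-60771\right) = \frac{60771}{8} \approx 7596.4$)
$\frac{1}{U + W} = \frac{1}{\frac{60771}{8} + 8053} = \frac{1}{\frac{125195}{8}} = \frac{8}{125195}$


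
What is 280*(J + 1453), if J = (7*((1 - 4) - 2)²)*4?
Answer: 602840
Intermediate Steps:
J = 700 (J = (7*(-3 - 2)²)*4 = (7*(-5)²)*4 = (7*25)*4 = 175*4 = 700)
280*(J + 1453) = 280*(700 + 1453) = 280*2153 = 602840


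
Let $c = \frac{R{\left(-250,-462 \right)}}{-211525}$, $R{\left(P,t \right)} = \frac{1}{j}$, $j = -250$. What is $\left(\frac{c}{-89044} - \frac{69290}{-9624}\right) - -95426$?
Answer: $\frac{540594329512704980047}{5664635904075000} \approx 95433.0$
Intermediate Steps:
$R{\left(P,t \right)} = - \frac{1}{250}$ ($R{\left(P,t \right)} = \frac{1}{-250} = - \frac{1}{250}$)
$c = \frac{1}{52881250}$ ($c = - \frac{1}{250 \left(-211525\right)} = \left(- \frac{1}{250}\right) \left(- \frac{1}{211525}\right) = \frac{1}{52881250} \approx 1.891 \cdot 10^{-8}$)
$\left(\frac{c}{-89044} - \frac{69290}{-9624}\right) - -95426 = \left(\frac{1}{52881250 \left(-89044\right)} - \frac{69290}{-9624}\right) - -95426 = \left(\frac{1}{52881250} \left(- \frac{1}{89044}\right) - - \frac{34645}{4812}\right) + 95426 = \left(- \frac{1}{4708758025000} + \frac{34645}{4812}\right) + 95426 = \frac{40783730444030047}{5664635904075000} + 95426 = \frac{540594329512704980047}{5664635904075000}$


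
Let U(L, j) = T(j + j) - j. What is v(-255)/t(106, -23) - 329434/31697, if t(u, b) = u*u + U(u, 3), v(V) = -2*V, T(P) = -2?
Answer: -3683707784/355989007 ≈ -10.348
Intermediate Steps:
U(L, j) = -2 - j
t(u, b) = -5 + u**2 (t(u, b) = u*u + (-2 - 1*3) = u**2 + (-2 - 3) = u**2 - 5 = -5 + u**2)
v(-255)/t(106, -23) - 329434/31697 = (-2*(-255))/(-5 + 106**2) - 329434/31697 = 510/(-5 + 11236) - 329434*1/31697 = 510/11231 - 329434/31697 = -3683707784/355989007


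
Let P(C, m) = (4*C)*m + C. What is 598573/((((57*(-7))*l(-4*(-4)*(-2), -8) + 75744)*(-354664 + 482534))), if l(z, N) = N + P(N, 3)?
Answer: 598573/15399639840 ≈ 3.8869e-5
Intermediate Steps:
P(C, m) = C + 4*C*m (P(C, m) = 4*C*m + C = C + 4*C*m)
l(z, N) = 14*N (l(z, N) = N + N*(1 + 4*3) = N + N*(1 + 12) = N + N*13 = N + 13*N = 14*N)
598573/((((57*(-7))*l(-4*(-4)*(-2), -8) + 75744)*(-354664 + 482534))) = 598573/((((57*(-7))*(14*(-8)) + 75744)*(-354664 + 482534))) = 598573/(((-399*(-112) + 75744)*127870)) = 598573/(((44688 + 75744)*127870)) = 598573/((120432*127870)) = 598573/15399639840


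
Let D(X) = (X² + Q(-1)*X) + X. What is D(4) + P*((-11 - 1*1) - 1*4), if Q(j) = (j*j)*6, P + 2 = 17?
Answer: -196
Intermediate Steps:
P = 15 (P = -2 + 17 = 15)
Q(j) = 6*j² (Q(j) = j²*6 = 6*j²)
D(X) = X² + 7*X (D(X) = (X² + (6*(-1)²)*X) + X = (X² + (6*1)*X) + X = (X² + 6*X) + X = X² + 7*X)
D(4) + P*((-11 - 1*1) - 1*4) = 4*(7 + 4) + 15*((-11 - 1*1) - 1*4) = 4*11 + 15*((-11 - 1) - 4) = 44 + 15*(-12 - 4) = 44 + 15*(-16) = 44 - 240 = -196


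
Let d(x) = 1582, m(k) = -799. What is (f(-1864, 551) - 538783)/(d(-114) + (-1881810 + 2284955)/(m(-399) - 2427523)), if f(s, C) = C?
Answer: -1307000606704/3841202259 ≈ -340.26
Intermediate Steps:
(f(-1864, 551) - 538783)/(d(-114) + (-1881810 + 2284955)/(m(-399) - 2427523)) = (551 - 538783)/(1582 + (-1881810 + 2284955)/(-799 - 2427523)) = -538232/(1582 + 403145/(-2428322)) = -538232/(1582 + 403145*(-1/2428322)) = -538232/(1582 - 403145/2428322) = -538232/3841202259/2428322 = -538232*2428322/3841202259 = -1307000606704/3841202259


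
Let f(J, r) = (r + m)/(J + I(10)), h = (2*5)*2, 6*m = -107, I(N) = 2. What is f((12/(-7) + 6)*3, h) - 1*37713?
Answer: -1810217/48 ≈ -37713.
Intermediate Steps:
m = -107/6 (m = (⅙)*(-107) = -107/6 ≈ -17.833)
h = 20 (h = 10*2 = 20)
f(J, r) = (-107/6 + r)/(2 + J) (f(J, r) = (r - 107/6)/(J + 2) = (-107/6 + r)/(2 + J))
f((12/(-7) + 6)*3, h) - 1*37713 = (-107/6 + 20)/(2 + (12/(-7) + 6)*3) - 1*37713 = (13/6)/(2 + (12*(-⅐) + 6)*3) - 37713 = (13/6)/(2 + (-12/7 + 6)*3) - 37713 = (13/6)/(2 + (30/7)*3) - 37713 = (13/6)/(2 + 90/7) - 37713 = (13/6)/(104/7) - 37713 = (7/104)*(13/6) - 37713 = 7/48 - 37713 = -1810217/48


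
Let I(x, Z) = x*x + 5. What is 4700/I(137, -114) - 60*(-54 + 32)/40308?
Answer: 8926220/31530933 ≈ 0.28309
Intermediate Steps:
I(x, Z) = 5 + x² (I(x, Z) = x² + 5 = 5 + x²)
4700/I(137, -114) - 60*(-54 + 32)/40308 = 4700/(5 + 137²) - 60*(-54 + 32)/40308 = 4700/(5 + 18769) - 60*(-22)*(1/40308) = 4700/18774 + 1320*(1/40308) = 4700*(1/18774) + 110/3359 = 2350/9387 + 110/3359 = 8926220/31530933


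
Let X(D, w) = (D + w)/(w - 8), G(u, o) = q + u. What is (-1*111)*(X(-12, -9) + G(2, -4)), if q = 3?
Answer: -11766/17 ≈ -692.12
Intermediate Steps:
G(u, o) = 3 + u
X(D, w) = (D + w)/(-8 + w)
(-1*111)*(X(-12, -9) + G(2, -4)) = (-1*111)*((-12 - 9)/(-8 - 9) + (3 + 2)) = -111*(-21/(-17) + 5) = -111*(-1/17*(-21) + 5) = -111*(21/17 + 5) = -111*106/17 = -11766/17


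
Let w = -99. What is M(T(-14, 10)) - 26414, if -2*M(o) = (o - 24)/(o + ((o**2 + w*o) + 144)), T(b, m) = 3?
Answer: -2482923/94 ≈ -26414.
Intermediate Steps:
M(o) = -(-24 + o)/(2*(144 + o**2 - 98*o)) (M(o) = -(o - 24)/(2*(o + ((o**2 - 99*o) + 144))) = -(-24 + o)/(2*(o + (144 + o**2 - 99*o))) = -(-24 + o)/(2*(144 + o**2 - 98*o)))
M(T(-14, 10)) - 26414 = (24 - 1*3)/(2*(144 + 3**2 - 98*3)) - 26414 = (24 - 3)/(2*(144 + 9 - 294)) - 26414 = (1/2)*21/(-141) - 26414 = (1/2)*(-1/141)*21 - 26414 = -7/94 - 26414 = -2482923/94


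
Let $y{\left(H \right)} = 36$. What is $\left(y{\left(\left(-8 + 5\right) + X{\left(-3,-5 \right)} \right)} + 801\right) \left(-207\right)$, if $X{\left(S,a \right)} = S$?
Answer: $-173259$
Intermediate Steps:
$\left(y{\left(\left(-8 + 5\right) + X{\left(-3,-5 \right)} \right)} + 801\right) \left(-207\right) = \left(36 + 801\right) \left(-207\right) = 837 \left(-207\right) = -173259$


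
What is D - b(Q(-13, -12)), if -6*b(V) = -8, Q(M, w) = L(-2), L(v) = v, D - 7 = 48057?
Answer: 144188/3 ≈ 48063.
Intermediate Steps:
D = 48064 (D = 7 + 48057 = 48064)
Q(M, w) = -2
b(V) = 4/3 (b(V) = -⅙*(-8) = 4/3)
D - b(Q(-13, -12)) = 48064 - 1*4/3 = 48064 - 4/3 = 144188/3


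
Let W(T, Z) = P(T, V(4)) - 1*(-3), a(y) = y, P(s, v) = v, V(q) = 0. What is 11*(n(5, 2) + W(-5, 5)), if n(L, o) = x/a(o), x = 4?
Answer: 55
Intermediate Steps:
W(T, Z) = 3 (W(T, Z) = 0 - 1*(-3) = 0 + 3 = 3)
n(L, o) = 4/o
11*(n(5, 2) + W(-5, 5)) = 11*(4/2 + 3) = 11*(4*(½) + 3) = 11*(2 + 3) = 11*5 = 55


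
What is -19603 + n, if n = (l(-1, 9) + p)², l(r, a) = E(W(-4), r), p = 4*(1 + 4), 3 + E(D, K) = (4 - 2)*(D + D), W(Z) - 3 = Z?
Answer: -19434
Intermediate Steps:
W(Z) = 3 + Z
E(D, K) = -3 + 4*D (E(D, K) = -3 + (4 - 2)*(D + D) = -3 + 2*(2*D) = -3 + 4*D)
p = 20 (p = 4*5 = 20)
l(r, a) = -7 (l(r, a) = -3 + 4*(3 - 4) = -3 + 4*(-1) = -3 - 4 = -7)
n = 169 (n = (-7 + 20)² = 13² = 169)
-19603 + n = -19603 + 169 = -19434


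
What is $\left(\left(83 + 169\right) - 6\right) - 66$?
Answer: $180$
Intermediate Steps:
$\left(\left(83 + 169\right) - 6\right) - 66 = \left(252 - 6\right) - 66 = 246 - 66 = 180$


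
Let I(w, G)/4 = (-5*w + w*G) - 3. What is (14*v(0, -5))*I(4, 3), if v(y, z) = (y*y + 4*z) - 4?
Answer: 14784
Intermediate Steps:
v(y, z) = -4 + y**2 + 4*z (v(y, z) = (y**2 + 4*z) - 4 = -4 + y**2 + 4*z)
I(w, G) = -12 - 20*w + 4*G*w (I(w, G) = 4*((-5*w + w*G) - 3) = 4*((-5*w + G*w) - 3) = 4*(-3 - 5*w + G*w) = -12 - 20*w + 4*G*w)
(14*v(0, -5))*I(4, 3) = (14*(-4 + 0**2 + 4*(-5)))*(-12 - 20*4 + 4*3*4) = (14*(-4 + 0 - 20))*(-12 - 80 + 48) = (14*(-24))*(-44) = -336*(-44) = 14784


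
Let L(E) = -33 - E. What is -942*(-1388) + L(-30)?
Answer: 1307493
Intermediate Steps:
-942*(-1388) + L(-30) = -942*(-1388) + (-33 - 1*(-30)) = 1307496 + (-33 + 30) = 1307496 - 3 = 1307493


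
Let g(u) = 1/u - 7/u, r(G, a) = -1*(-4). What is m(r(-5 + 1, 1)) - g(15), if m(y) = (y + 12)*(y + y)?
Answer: 642/5 ≈ 128.40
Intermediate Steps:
r(G, a) = 4
g(u) = -6/u (g(u) = 1/u - 7/u = -6/u)
m(y) = 2*y*(12 + y) (m(y) = (12 + y)*(2*y) = 2*y*(12 + y))
m(r(-5 + 1, 1)) - g(15) = 2*4*(12 + 4) - (-6)/15 = 2*4*16 - (-6)/15 = 128 - 1*(-⅖) = 128 + ⅖ = 642/5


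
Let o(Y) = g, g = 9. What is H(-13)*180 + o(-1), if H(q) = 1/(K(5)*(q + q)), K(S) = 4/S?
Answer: 9/26 ≈ 0.34615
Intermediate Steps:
o(Y) = 9
H(q) = 5/(8*q) (H(q) = 1/((4/5)*(q + q)) = 1/((4*(⅕))*(2*q)) = 1/(4*(2*q)/5) = 1/(8*q/5) = 5/(8*q))
H(-13)*180 + o(-1) = ((5/8)/(-13))*180 + 9 = ((5/8)*(-1/13))*180 + 9 = -5/104*180 + 9 = -225/26 + 9 = 9/26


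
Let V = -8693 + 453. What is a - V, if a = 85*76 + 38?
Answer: 14738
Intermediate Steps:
a = 6498 (a = 6460 + 38 = 6498)
V = -8240
a - V = 6498 - 1*(-8240) = 6498 + 8240 = 14738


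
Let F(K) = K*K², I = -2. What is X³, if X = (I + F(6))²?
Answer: 96046742518336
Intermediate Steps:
F(K) = K³
X = 45796 (X = (-2 + 6³)² = (-2 + 216)² = 214² = 45796)
X³ = 45796³ = 96046742518336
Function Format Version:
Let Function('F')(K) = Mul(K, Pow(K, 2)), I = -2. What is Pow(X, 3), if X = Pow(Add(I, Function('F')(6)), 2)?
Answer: 96046742518336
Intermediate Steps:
Function('F')(K) = Pow(K, 3)
X = 45796 (X = Pow(Add(-2, Pow(6, 3)), 2) = Pow(Add(-2, 216), 2) = Pow(214, 2) = 45796)
Pow(X, 3) = Pow(45796, 3) = 96046742518336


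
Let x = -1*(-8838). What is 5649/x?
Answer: 1883/2946 ≈ 0.63917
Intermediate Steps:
x = 8838
5649/x = 5649/8838 = 5649*(1/8838) = 1883/2946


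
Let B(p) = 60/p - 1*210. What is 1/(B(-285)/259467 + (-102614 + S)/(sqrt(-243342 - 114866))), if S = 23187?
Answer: -7053084270650496/153323167063367895429929 - 15442926668025104664*I*sqrt(5597)/153323167063367895429929 ≈ -4.6001e-8 - 0.0075353*I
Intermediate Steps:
B(p) = -210 + 60/p (B(p) = 60/p - 210 = -210 + 60/p)
1/(B(-285)/259467 + (-102614 + S)/(sqrt(-243342 - 114866))) = 1/((-210 + 60/(-285))/259467 + (-102614 + 23187)/(sqrt(-243342 - 114866))) = 1/((-210 + 60*(-1/285))*(1/259467) - 79427*(-I*sqrt(5597)/44776)) = 1/((-210 - 4/19)*(1/259467) - 79427*(-I*sqrt(5597)/44776)) = 1/(-3994/19*1/259467 - (-79427)*I*sqrt(5597)/44776) = 1/(-3994/4929873 + 79427*I*sqrt(5597)/44776)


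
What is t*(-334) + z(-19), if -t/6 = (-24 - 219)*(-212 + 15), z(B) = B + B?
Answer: 95933446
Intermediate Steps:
z(B) = 2*B
t = -287226 (t = -6*(-24 - 219)*(-212 + 15) = -(-1458)*(-197) = -6*47871 = -287226)
t*(-334) + z(-19) = -287226*(-334) + 2*(-19) = 95933484 - 38 = 95933446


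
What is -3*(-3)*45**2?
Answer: 18225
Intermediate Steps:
-3*(-3)*45**2 = 9*2025 = 18225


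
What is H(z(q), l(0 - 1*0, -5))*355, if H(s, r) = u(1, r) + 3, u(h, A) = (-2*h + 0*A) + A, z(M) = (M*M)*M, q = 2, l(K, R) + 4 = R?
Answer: -2840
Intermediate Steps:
l(K, R) = -4 + R
z(M) = M³ (z(M) = M²*M = M³)
u(h, A) = A - 2*h (u(h, A) = (-2*h + 0) + A = -2*h + A = A - 2*h)
H(s, r) = 1 + r (H(s, r) = (r - 2*1) + 3 = (r - 2) + 3 = (-2 + r) + 3 = 1 + r)
H(z(q), l(0 - 1*0, -5))*355 = (1 + (-4 - 5))*355 = (1 - 9)*355 = -8*355 = -2840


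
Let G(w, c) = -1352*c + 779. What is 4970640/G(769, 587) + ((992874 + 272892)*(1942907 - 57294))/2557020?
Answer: 63076866346693157/67577350730 ≈ 9.3340e+5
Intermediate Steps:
G(w, c) = 779 - 1352*c
4970640/G(769, 587) + ((992874 + 272892)*(1942907 - 57294))/2557020 = 4970640/(779 - 1352*587) + ((992874 + 272892)*(1942907 - 57294))/2557020 = 4970640/(779 - 793624) + (1265766*1885613)*(1/2557020) = 4970640/(-792845) + 2386744824558*(1/2557020) = 4970640*(-1/792845) + 397790804093/426170 = -994128/158569 + 397790804093/426170 = 63076866346693157/67577350730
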